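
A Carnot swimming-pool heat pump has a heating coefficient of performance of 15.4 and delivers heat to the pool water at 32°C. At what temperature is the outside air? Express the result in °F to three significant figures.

COP_HP = T_H/(T_H − T_C) gives T_H − T_C = T_H/COP.
With T_H = 305.15 K, T_C = 305.15 × (1 − 1/15.4) = 285.34 K.
Converting, 285.34 K = 53.93°F.

53.9 °F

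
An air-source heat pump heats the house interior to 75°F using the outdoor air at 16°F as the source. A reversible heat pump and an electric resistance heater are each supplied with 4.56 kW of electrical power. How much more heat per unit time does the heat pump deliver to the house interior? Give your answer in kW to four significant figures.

In absolute terms T_C = 264.26 K and T_H = 297.04 K, so ΔT = 32.78 K.
COP_Carnot = T_H/ΔT = 297.04/32.78 = 9.062.
The heat pump delivers Q̇_H = COP × Ẇ = 41.32 kW; the resistance heater delivers Ẇ = 4.560 kW.
Extra = (COP − 1)·Ẇ = 36.76 kW.

36.76 kW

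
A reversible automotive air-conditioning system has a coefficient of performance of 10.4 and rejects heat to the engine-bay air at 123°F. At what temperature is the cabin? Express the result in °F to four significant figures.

For a Carnot refrigerator COP_R = T_C/(T_H − T_C), so T_C = COP·T_H/(1 + COP).
With T_H = 323.71 K, T_C = 10.4 × 323.71/11.40 = 295.31 K.
Converting, 295.31 K = 71.89°F.

71.89 °F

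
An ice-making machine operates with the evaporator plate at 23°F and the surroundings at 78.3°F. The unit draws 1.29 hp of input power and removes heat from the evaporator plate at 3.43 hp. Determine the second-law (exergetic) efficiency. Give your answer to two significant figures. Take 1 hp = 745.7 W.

0.30

COP_actual = Q̇_C/Ẇ = 3.430/1.290 = 2.659.
In absolute terms T_C = 268.15 K and T_H = 298.87 K, so ΔT = 30.72 K.
COP_Carnot = T_C/ΔT = 268.15/30.72 = 8.728.
η_II = COP_actual/COP_Carnot = 2.659/8.728 = 0.3046.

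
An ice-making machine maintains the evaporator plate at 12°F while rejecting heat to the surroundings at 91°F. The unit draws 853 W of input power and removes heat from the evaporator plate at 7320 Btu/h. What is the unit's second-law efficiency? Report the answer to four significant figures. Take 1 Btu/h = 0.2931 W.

0.4213

Converting, Q̇_C = 7320 Btu/h = 2145 W, so COP_actual = Q̇_C/Ẇ = 2145/853.0 = 2.515.
In absolute terms T_C = 262.04 K and T_H = 305.93 K, so ΔT = 43.89 K.
COP_Carnot = T_C/ΔT = 262.04/43.89 = 5.971.
η_II = COP_actual/COP_Carnot = 2.515/5.971 = 0.4213.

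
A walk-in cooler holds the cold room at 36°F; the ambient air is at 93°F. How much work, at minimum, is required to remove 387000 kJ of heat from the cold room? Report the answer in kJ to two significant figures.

45000 kJ

In absolute terms T_C = 275.37 K and T_H = 307.04 K, so ΔT = 31.67 K.
The reversible limit is COP_R = T_C/ΔT = 8.696, so W_min = Q_C/COP = Q_C·ΔT/T_C.
W_min = 387000 × 31.67/275.37 = 44500 kJ.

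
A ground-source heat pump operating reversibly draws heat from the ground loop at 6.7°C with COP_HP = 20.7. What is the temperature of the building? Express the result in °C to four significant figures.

COP_HP = T_H/(T_H − T_C) rearranges to T_H = COP·T_C/(COP − 1).
With T_C = 279.85 K, T_H = 20.7 × 279.85/19.70 = 294.06 K.
Converting, 294.06 K = 20.91°C.

20.91 °C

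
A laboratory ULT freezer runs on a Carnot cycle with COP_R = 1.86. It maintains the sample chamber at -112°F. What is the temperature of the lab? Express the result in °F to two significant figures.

COP_R = T_C/(T_H − T_C) gives T_H − T_C = T_C/COP.
With T_C = 193.15 K, T_H = 193.15 × (1 + 1/1.86) = 296.99 K.
Converting, 296.99 K = 74.92°F.

75 °F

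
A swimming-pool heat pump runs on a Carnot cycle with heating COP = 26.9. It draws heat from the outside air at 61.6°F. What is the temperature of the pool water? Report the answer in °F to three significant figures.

81.7 °F

COP_HP = T_H/(T_H − T_C) rearranges to T_H = COP·T_C/(COP − 1).
With T_C = 289.59 K, T_H = 26.9 × 289.59/25.90 = 300.78 K.
Converting, 300.78 K = 81.73°F.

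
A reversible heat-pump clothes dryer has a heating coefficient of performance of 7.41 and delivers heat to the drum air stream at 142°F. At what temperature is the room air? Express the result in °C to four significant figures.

16.00 °C

COP_HP = T_H/(T_H − T_C) gives T_H − T_C = T_H/COP.
With T_H = 334.26 K, T_C = 334.26 × (1 − 1/7.41) = 289.15 K.
Converting, 289.15 K = 16.00°C.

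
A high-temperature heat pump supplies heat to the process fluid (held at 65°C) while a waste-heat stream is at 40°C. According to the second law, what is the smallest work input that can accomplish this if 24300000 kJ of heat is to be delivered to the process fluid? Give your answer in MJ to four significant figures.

In absolute terms T_C = 313.15 K and T_H = 338.15 K, so ΔT = 25.00 K.
The reversible limit is COP_HP = T_H/ΔT = 13.53, so W_min = Q_H/COP = Q_H·ΔT/T_H.
W_min = 24300000 × 25.00/338.15 = 1797000 kJ = 1797 MJ.

1797 MJ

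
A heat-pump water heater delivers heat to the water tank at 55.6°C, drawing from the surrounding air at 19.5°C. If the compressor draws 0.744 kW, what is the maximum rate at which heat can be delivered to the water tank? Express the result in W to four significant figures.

6775 W

In absolute terms T_C = 292.65 K and T_H = 328.75 K, so ΔT = 36.10 K.
COP_Carnot = T_H/ΔT = 328.75/36.10 = 9.107.
Q̇_max = COP_Carnot × Ẇ = 9.107 × 0.7440 kW = 6.775 kW = 6775 W.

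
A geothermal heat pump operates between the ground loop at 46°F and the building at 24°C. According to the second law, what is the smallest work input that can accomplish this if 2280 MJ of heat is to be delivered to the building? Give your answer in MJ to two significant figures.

In absolute terms T_C = 280.93 K and T_H = 297.15 K, so ΔT = 16.22 K.
The reversible limit is COP_HP = T_H/ΔT = 18.32, so W_min = Q_H/COP = Q_H·ΔT/T_H.
W_min = 2280 × 16.22/297.15 = 124.5 MJ.

120 MJ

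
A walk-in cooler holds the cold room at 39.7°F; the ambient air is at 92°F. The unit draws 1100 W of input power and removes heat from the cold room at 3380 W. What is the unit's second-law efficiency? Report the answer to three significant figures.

0.322

COP_actual = Q̇_C/Ẇ = 3380/1100 = 3.073.
In absolute terms T_C = 277.43 K and T_H = 306.48 K, so ΔT = 29.06 K.
COP_Carnot = T_C/ΔT = 277.43/29.06 = 9.548.
η_II = COP_actual/COP_Carnot = 3.073/9.548 = 0.3218.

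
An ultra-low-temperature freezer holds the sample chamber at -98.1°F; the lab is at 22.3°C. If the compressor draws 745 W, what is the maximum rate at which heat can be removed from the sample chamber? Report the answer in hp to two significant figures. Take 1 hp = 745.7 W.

In absolute terms T_C = 200.87 K and T_H = 295.45 K, so ΔT = 94.58 K.
COP_Carnot = T_C/ΔT = 200.87/94.58 = 2.124.
Q̇_max = COP_Carnot × Ẇ = 2.124 × 745.0 W = 1582 W = 2.122 hp.

2.1 hp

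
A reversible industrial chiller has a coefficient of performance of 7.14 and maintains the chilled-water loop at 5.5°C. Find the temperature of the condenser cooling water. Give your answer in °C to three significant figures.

COP_R = T_C/(T_H − T_C) gives T_H − T_C = T_C/COP.
With T_C = 278.65 K, T_H = 278.65 × (1 + 1/7.14) = 317.68 K.
Converting, 317.68 K = 44.53°C.

44.5 °C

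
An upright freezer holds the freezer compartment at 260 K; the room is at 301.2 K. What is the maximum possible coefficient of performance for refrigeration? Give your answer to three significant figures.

6.31

The reservoir spacing is ΔT = 301.2 − 260 = 41.20 K.
For a reversible cycle, COP_Carnot = T_C/ΔT = 260.00/41.20 = 6.311.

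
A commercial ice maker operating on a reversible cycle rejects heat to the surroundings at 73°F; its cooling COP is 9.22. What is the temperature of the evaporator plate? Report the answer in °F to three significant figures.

For a Carnot refrigerator COP_R = T_C/(T_H − T_C), so T_C = COP·T_H/(1 + COP).
With T_H = 295.93 K, T_C = 9.22 × 295.93/10.22 = 266.97 K.
Converting, 266.97 K = 20.88°F.

20.9 °F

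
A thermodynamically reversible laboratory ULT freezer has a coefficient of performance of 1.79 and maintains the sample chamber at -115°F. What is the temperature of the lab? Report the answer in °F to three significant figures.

77.6 °F

COP_R = T_C/(T_H − T_C) gives T_H − T_C = T_C/COP.
With T_C = 191.48 K, T_H = 191.48 × (1 + 1/1.79) = 298.46 K.
Converting, 298.46 K = 77.55°F.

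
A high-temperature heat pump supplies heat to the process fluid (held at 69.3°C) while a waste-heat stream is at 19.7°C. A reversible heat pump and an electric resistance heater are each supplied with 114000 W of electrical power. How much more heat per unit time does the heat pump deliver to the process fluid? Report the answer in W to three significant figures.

In absolute terms T_C = 292.85 K and T_H = 342.45 K, so ΔT = 49.60 K.
COP_Carnot = T_H/ΔT = 342.45/49.60 = 6.904.
The heat pump delivers Q̇_H = COP × Ẇ = 787100 W; the resistance heater delivers Ẇ = 114000 W.
Extra = (COP − 1)·Ẇ = 673100 W.

673000 W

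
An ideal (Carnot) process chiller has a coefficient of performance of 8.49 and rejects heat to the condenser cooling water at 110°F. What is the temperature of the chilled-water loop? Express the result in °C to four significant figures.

9.984 °C

For a Carnot refrigerator COP_R = T_C/(T_H − T_C), so T_C = COP·T_H/(1 + COP).
With T_H = 316.48 K, T_C = 8.49 × 316.48/9.490 = 283.13 K.
Converting, 283.13 K = 9.98°C.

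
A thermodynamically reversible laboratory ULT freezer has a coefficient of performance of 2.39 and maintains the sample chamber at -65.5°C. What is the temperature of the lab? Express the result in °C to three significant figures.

21.4 °C

COP_R = T_C/(T_H − T_C) gives T_H − T_C = T_C/COP.
With T_C = 207.65 K, T_H = 207.65 × (1 + 1/2.39) = 294.53 K.
Converting, 294.53 K = 21.38°C.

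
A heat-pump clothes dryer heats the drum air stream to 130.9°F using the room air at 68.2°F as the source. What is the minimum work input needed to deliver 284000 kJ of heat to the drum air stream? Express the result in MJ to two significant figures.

In absolute terms T_C = 293.26 K and T_H = 328.09 K, so ΔT = 34.83 K.
The reversible limit is COP_HP = T_H/ΔT = 9.419, so W_min = Q_H/COP = Q_H·ΔT/T_H.
W_min = 284000 × 34.83/328.09 = 30150 kJ = 30.15 MJ.

30 MJ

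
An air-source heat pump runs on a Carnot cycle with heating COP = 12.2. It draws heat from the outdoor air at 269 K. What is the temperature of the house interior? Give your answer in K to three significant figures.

COP_HP = T_H/(T_H − T_C) rearranges to T_H = COP·T_C/(COP − 1).
With T_C = 269.00 K, T_H = 12.2 × 269.00/11.20 = 293.02 K.

293 K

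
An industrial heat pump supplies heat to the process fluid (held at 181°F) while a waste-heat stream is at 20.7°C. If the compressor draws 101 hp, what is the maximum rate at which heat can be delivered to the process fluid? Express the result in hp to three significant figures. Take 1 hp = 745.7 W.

In absolute terms T_C = 293.85 K and T_H = 355.93 K, so ΔT = 62.08 K.
COP_Carnot = T_H/ΔT = 355.93/62.08 = 5.734.
Q̇_max = COP_Carnot × Ẇ = 5.734 × 101.0 hp = 579.1 hp.

579 hp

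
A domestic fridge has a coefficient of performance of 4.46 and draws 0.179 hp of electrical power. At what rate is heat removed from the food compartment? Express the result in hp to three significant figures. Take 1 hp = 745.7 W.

0.798 hp

Q̇_C = COP × Ẇ = 4.46 × 0.1790 = 0.7983 hp.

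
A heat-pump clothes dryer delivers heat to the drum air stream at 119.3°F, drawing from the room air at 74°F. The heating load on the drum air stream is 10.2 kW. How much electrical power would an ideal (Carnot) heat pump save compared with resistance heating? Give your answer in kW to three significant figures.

9.40 kW

In absolute terms T_C = 296.48 K and T_H = 321.65 K, so ΔT = 25.17 K.
COP_Carnot = T_H/ΔT = 321.65/25.17 = 12.78.
Resistance heating needs Ẇ_res = Q̇_H = 10.20 kW; the reversible heat pump needs only Ẇ_hp = Q̇_H/COP = 0.7981 kW.
Saving = 10.20 − 0.7981 = 9.402 kW.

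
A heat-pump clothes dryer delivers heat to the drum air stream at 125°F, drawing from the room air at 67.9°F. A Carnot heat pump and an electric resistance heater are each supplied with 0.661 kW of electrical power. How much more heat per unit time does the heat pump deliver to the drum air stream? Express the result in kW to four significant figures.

6.107 kW

In absolute terms T_C = 293.09 K and T_H = 324.82 K, so ΔT = 31.72 K.
COP_Carnot = T_H/ΔT = 324.82/31.72 = 10.24.
The heat pump delivers Q̇_H = COP × Ẇ = 6.768 kW; the resistance heater delivers Ẇ = 0.6610 kW.
Extra = (COP − 1)·Ẇ = 6.107 kW.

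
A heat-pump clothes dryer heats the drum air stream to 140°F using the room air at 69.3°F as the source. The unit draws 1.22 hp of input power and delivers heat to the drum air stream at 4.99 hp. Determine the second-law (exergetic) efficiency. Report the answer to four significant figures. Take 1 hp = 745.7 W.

COP_actual = Q̇_H/Ẇ = 4.990/1.220 = 4.090.
In absolute terms T_C = 293.87 K and T_H = 333.15 K, so ΔT = 39.28 K.
COP_Carnot = T_H/ΔT = 333.15/39.28 = 8.482.
η_II = COP_actual/COP_Carnot = 4.090/8.482 = 0.4822.

0.4822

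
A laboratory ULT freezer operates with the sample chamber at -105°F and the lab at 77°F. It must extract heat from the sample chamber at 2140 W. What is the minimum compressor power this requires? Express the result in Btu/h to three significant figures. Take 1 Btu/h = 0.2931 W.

In absolute terms T_C = 197.04 K and T_H = 298.15 K, so ΔT = 101.1 K.
COP_Carnot = T_C/ΔT = 197.04/101.1 = 1.949.
Ẇ_min = Q̇/COP_Carnot = 2140/1.949 = 1098 W = 3747 Btu/h.

3750 Btu/h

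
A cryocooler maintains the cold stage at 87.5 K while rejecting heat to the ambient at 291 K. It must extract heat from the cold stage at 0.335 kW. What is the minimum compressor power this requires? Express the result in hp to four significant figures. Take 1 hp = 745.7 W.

The reservoir spacing is ΔT = 291 − 87.5 = 203.5 K.
COP_Carnot = T_C/ΔT = 87.50/203.5 = 0.4300.
Ẇ_min = Q̇/COP_Carnot = 0.3350/0.4300 = 0.7791 kW = 1.045 hp.

1.045 hp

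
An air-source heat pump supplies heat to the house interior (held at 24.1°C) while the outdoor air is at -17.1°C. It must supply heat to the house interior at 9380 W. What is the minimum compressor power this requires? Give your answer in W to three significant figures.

In absolute terms T_C = 256.05 K and T_H = 297.25 K, so ΔT = 41.20 K.
COP_Carnot = T_H/ΔT = 297.25/41.20 = 7.215.
Ẇ_min = Q̇/COP_Carnot = 9380/7.215 = 1300 W.

1300 W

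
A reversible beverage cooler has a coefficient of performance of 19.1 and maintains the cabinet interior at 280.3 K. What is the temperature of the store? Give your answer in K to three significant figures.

COP_R = T_C/(T_H − T_C) gives T_H − T_C = T_C/COP.
With T_C = 280.30 K, T_H = 280.30 × (1 + 1/19.1) = 294.98 K.

295 K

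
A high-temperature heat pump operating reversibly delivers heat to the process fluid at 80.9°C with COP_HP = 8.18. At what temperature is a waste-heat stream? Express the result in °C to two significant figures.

38 °C

COP_HP = T_H/(T_H − T_C) gives T_H − T_C = T_H/COP.
With T_H = 354.05 K, T_C = 354.05 × (1 − 1/8.18) = 310.77 K.
Converting, 310.77 K = 37.62°C.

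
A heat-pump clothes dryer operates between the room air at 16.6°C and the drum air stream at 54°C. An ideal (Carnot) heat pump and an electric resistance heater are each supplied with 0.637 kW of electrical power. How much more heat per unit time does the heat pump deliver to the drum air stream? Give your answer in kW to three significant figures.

In absolute terms T_C = 289.75 K and T_H = 327.15 K, so ΔT = 37.40 K.
COP_Carnot = T_H/ΔT = 327.15/37.40 = 8.747.
The heat pump delivers Q̇_H = COP × Ẇ = 5.572 kW; the resistance heater delivers Ẇ = 0.6370 kW.
Extra = (COP − 1)·Ẇ = 4.935 kW.

4.94 kW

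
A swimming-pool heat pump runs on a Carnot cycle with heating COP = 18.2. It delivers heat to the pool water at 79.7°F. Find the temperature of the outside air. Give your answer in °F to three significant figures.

50.1 °F

COP_HP = T_H/(T_H − T_C) gives T_H − T_C = T_H/COP.
With T_H = 299.65 K, T_C = 299.65 × (1 − 1/18.2) = 283.19 K.
Converting, 283.19 K = 50.06°F.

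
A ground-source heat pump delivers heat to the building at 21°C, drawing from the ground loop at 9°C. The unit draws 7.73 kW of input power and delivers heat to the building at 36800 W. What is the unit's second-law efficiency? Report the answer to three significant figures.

0.194

Converting, Q̇_H = 36800 W = 36.80 kW, so COP_actual = Q̇_H/Ẇ = 36.80/7.730 = 4.761.
In absolute terms T_C = 282.15 K and T_H = 294.15 K, so ΔT = 12.00 K.
COP_Carnot = T_H/ΔT = 294.15/12.00 = 24.51.
η_II = COP_actual/COP_Carnot = 4.761/24.51 = 0.1942.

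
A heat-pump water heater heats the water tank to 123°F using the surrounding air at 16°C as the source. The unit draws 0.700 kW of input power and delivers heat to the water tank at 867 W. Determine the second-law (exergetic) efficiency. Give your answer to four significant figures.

Converting, Q̇_H = 867.0 W = 0.8670 kW, so COP_actual = Q̇_H/Ẇ = 0.8670/0.7000 = 1.239.
In absolute terms T_C = 289.15 K and T_H = 323.71 K, so ΔT = 34.56 K.
COP_Carnot = T_H/ΔT = 323.71/34.56 = 9.368.
η_II = COP_actual/COP_Carnot = 1.239/9.368 = 0.1322.

0.1322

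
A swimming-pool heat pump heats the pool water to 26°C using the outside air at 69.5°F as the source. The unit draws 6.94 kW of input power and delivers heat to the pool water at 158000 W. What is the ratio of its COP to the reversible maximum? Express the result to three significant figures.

Converting, Q̇_H = 158000 W = 158.0 kW, so COP_actual = Q̇_H/Ẇ = 158.0/6.940 = 22.77.
In absolute terms T_C = 293.98 K and T_H = 299.15 K, so ΔT = 5.167 K.
COP_Carnot = T_H/ΔT = 299.15/5.167 = 57.90.
η_II = COP_actual/COP_Carnot = 22.77/57.90 = 0.3932.

0.393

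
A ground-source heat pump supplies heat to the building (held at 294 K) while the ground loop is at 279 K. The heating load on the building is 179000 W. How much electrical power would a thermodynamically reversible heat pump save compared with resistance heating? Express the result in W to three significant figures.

170000 W

The reservoir spacing is ΔT = 294 − 279 = 15.00 K.
COP_Carnot = T_H/ΔT = 294.00/15.00 = 19.60.
Resistance heating needs Ẇ_res = Q̇_H = 179000 W; the reversible heat pump needs only Ẇ_hp = Q̇_H/COP = 9133 W.
Saving = 179000 − 9133 = 169900 W.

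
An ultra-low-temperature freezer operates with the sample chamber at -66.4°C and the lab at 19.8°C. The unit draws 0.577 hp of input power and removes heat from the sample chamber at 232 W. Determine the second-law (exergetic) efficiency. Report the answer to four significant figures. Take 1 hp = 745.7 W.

0.2248

Converting, Q̇_C = 232.0 W = 0.3111 hp, so COP_actual = Q̇_C/Ẇ = 0.3111/0.5770 = 0.5392.
In absolute terms T_C = 206.75 K and T_H = 292.95 K, so ΔT = 86.20 K.
COP_Carnot = T_C/ΔT = 206.75/86.20 = 2.398.
η_II = COP_actual/COP_Carnot = 0.5392/2.398 = 0.2248.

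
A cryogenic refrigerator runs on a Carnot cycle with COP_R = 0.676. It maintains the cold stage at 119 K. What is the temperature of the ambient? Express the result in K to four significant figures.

COP_R = T_C/(T_H − T_C) gives T_H − T_C = T_C/COP.
With T_C = 119.00 K, T_H = 119.00 × (1 + 1/0.676) = 295.04 K.

295.0 K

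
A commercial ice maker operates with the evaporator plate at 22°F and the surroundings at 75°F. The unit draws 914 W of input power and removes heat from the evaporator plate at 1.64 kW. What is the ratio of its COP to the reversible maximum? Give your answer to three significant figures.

Converting, Q̇_C = 1.640 kW = 1640 W, so COP_actual = Q̇_C/Ẇ = 1640/914.0 = 1.794.
In absolute terms T_C = 267.59 K and T_H = 297.04 K, so ΔT = 29.44 K.
COP_Carnot = T_C/ΔT = 267.59/29.44 = 9.088.
η_II = COP_actual/COP_Carnot = 1.794/9.088 = 0.1974.

0.197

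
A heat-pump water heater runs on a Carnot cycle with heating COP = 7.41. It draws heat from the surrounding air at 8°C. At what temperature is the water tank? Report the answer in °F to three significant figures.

COP_HP = T_H/(T_H − T_C) rearranges to T_H = COP·T_C/(COP − 1).
With T_C = 281.15 K, T_H = 7.41 × 281.15/6.410 = 325.01 K.
Converting, 325.01 K = 125.35°F.

125 °F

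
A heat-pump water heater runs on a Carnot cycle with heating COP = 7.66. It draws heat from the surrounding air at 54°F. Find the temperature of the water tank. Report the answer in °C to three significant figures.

COP_HP = T_H/(T_H − T_C) rearranges to T_H = COP·T_C/(COP − 1).
With T_C = 285.37 K, T_H = 7.66 × 285.37/6.660 = 328.22 K.
Converting, 328.22 K = 55.07°C.

55.1 °C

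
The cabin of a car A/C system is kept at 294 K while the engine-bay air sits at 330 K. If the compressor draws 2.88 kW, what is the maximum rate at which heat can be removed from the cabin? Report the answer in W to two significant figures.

24000 W

The reservoir spacing is ΔT = 330 − 294 = 36.00 K.
COP_Carnot = T_C/ΔT = 294.00/36.00 = 8.167.
Q̇_max = COP_Carnot × Ẇ = 8.167 × 2.880 kW = 23.52 kW = 23520 W.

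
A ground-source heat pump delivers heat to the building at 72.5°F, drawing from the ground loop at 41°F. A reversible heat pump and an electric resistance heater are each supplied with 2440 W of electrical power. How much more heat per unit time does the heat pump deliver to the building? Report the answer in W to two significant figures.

In absolute terms T_C = 278.15 K and T_H = 295.65 K, so ΔT = 17.50 K.
COP_Carnot = T_H/ΔT = 295.65/17.50 = 16.89.
The heat pump delivers Q̇_H = COP × Ẇ = 41220 W; the resistance heater delivers Ẇ = 2440 W.
Extra = (COP − 1)·Ẇ = 38780 W.

39000 W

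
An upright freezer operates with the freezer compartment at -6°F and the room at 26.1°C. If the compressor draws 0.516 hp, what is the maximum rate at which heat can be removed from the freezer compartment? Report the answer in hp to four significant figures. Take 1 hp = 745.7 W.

In absolute terms T_C = 252.04 K and T_H = 299.25 K, so ΔT = 47.21 K.
COP_Carnot = T_C/ΔT = 252.04/47.21 = 5.339.
Q̇_max = COP_Carnot × Ẇ = 5.339 × 0.5160 hp = 2.755 hp.

2.755 hp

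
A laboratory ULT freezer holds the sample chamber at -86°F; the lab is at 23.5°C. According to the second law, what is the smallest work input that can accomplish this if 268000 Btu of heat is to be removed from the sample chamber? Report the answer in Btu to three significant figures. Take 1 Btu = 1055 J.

In absolute terms T_C = 207.59 K and T_H = 296.65 K, so ΔT = 89.06 K.
The reversible limit is COP_R = T_C/ΔT = 2.331, so W_min = Q_C/COP = Q_C·ΔT/T_C.
W_min = 268000 × 89.06/207.59 = 115000 Btu.

115000 Btu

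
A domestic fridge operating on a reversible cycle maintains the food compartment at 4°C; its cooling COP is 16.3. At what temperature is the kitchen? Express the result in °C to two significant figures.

21 °C

COP_R = T_C/(T_H − T_C) gives T_H − T_C = T_C/COP.
With T_C = 277.15 K, T_H = 277.15 × (1 + 1/16.3) = 294.15 K.
Converting, 294.15 K = 21.00°C.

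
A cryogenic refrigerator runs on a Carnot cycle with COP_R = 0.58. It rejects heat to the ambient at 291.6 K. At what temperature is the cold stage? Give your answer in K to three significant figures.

For a Carnot refrigerator COP_R = T_C/(T_H − T_C), so T_C = COP·T_H/(1 + COP).
With T_H = 291.60 K, T_C = 0.58 × 291.60/1.580 = 107.04 K.

107 K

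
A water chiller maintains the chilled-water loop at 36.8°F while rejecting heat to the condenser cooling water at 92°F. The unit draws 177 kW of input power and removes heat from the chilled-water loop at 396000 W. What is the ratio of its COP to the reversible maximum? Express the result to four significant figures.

0.2488

Converting, Q̇_C = 396000 W = 396.0 kW, so COP_actual = Q̇_C/Ẇ = 396.0/177.0 = 2.237.
In absolute terms T_C = 275.82 K and T_H = 306.48 K, so ΔT = 30.67 K.
COP_Carnot = T_C/ΔT = 275.82/30.67 = 8.994.
η_II = COP_actual/COP_Carnot = 2.237/8.994 = 0.2488.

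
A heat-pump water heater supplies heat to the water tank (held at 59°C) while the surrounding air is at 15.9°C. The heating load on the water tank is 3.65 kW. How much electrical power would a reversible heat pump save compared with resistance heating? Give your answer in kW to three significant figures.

3.18 kW

In absolute terms T_C = 289.05 K and T_H = 332.15 K, so ΔT = 43.10 K.
COP_Carnot = T_H/ΔT = 332.15/43.10 = 7.706.
Resistance heating needs Ẇ_res = Q̇_H = 3.650 kW; the reversible heat pump needs only Ẇ_hp = Q̇_H/COP = 0.4736 kW.
Saving = 3.650 − 0.4736 = 3.176 kW.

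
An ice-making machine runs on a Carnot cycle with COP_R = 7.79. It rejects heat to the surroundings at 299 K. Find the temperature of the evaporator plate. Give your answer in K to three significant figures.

265 K

For a Carnot refrigerator COP_R = T_C/(T_H − T_C), so T_C = COP·T_H/(1 + COP).
With T_H = 299.00 K, T_C = 7.79 × 299.00/8.790 = 264.98 K.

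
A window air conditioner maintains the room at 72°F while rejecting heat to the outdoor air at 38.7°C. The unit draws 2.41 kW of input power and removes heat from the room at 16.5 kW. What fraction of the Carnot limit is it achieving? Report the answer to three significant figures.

0.382

COP_actual = Q̇_C/Ẇ = 16.50/2.410 = 6.846.
In absolute terms T_C = 295.37 K and T_H = 311.85 K, so ΔT = 16.48 K.
COP_Carnot = T_C/ΔT = 295.37/16.48 = 17.93.
η_II = COP_actual/COP_Carnot = 6.846/17.93 = 0.3819.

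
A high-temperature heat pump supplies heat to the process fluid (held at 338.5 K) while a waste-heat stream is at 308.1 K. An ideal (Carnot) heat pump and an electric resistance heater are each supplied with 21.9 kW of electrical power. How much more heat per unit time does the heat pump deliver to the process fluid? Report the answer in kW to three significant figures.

222 kW

The reservoir spacing is ΔT = 338.5 − 308.1 = 30.40 K.
COP_Carnot = T_H/ΔT = 338.50/30.40 = 11.13.
The heat pump delivers Q̇_H = COP × Ẇ = 243.9 kW; the resistance heater delivers Ẇ = 21.90 kW.
Extra = (COP − 1)·Ẇ = 222.0 kW.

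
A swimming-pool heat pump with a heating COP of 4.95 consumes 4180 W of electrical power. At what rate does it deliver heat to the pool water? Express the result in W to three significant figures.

20700 W

Q̇_H = COP_HP × Ẇ = 4.95 × 4180 = 20690 W.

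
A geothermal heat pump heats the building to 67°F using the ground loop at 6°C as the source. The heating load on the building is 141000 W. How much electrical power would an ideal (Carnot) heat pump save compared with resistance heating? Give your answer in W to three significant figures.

135000 W

In absolute terms T_C = 279.15 K and T_H = 292.59 K, so ΔT = 13.44 K.
COP_Carnot = T_H/ΔT = 292.59/13.44 = 21.76.
Resistance heating needs Ẇ_res = Q̇_H = 141000 W; the reversible heat pump needs only Ẇ_hp = Q̇_H/COP = 6479 W.
Saving = 141000 − 6479 = 134500 W.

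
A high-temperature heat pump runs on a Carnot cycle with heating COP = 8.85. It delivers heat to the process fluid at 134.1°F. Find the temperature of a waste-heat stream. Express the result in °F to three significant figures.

67.0 °F

COP_HP = T_H/(T_H − T_C) gives T_H − T_C = T_H/COP.
With T_H = 329.87 K, T_C = 329.87 × (1 − 1/8.85) = 292.60 K.
Converting, 292.60 K = 67.01°F.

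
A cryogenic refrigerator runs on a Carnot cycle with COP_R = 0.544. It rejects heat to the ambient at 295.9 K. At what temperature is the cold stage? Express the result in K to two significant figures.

For a Carnot refrigerator COP_R = T_C/(T_H − T_C), so T_C = COP·T_H/(1 + COP).
With T_H = 295.90 K, T_C = 0.544 × 295.90/1.544 = 104.25 K.

100 K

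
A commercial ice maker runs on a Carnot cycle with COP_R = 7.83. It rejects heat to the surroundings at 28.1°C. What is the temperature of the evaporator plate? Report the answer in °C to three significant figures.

-6.02 °C

For a Carnot refrigerator COP_R = T_C/(T_H − T_C), so T_C = COP·T_H/(1 + COP).
With T_H = 301.25 K, T_C = 7.83 × 301.25/8.830 = 267.13 K.
Converting, 267.13 K = -6.02°C.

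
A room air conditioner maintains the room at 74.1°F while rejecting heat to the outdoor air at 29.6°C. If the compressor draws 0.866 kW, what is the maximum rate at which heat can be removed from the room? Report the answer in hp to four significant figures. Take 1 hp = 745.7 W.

In absolute terms T_C = 296.54 K and T_H = 302.75 K, so ΔT = 6.211 K.
COP_Carnot = T_C/ΔT = 296.54/6.211 = 47.74.
Q̇_max = COP_Carnot × Ẇ = 47.74 × 0.8660 kW = 41.35 kW = 55.45 hp.

55.45 hp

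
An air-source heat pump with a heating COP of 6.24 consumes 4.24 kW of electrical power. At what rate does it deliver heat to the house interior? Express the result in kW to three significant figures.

26.5 kW

Q̇_H = COP_HP × Ẇ = 6.24 × 4.240 = 26.46 kW.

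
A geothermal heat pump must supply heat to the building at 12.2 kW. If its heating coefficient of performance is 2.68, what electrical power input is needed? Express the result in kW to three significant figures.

4.55 kW

Ẇ = Q̇_H/COP_HP = 12.20/2.68 = 4.552 kW.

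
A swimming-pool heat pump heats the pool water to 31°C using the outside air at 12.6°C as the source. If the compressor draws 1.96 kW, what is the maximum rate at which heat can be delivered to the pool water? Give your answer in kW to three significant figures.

32.4 kW

In absolute terms T_C = 285.75 K and T_H = 304.15 K, so ΔT = 18.40 K.
COP_Carnot = T_H/ΔT = 304.15/18.40 = 16.53.
Q̇_max = COP_Carnot × Ẇ = 16.53 × 1.960 kW = 32.40 kW.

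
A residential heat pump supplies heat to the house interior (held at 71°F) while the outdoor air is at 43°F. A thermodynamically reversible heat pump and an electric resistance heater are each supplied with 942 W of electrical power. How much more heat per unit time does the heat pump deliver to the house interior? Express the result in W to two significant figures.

17000 W

In absolute terms T_C = 279.26 K and T_H = 294.82 K, so ΔT = 15.56 K.
COP_Carnot = T_H/ΔT = 294.82/15.56 = 18.95.
The heat pump delivers Q̇_H = COP × Ẇ = 17850 W; the resistance heater delivers Ẇ = 942.0 W.
Extra = (COP − 1)·Ẇ = 16910 W.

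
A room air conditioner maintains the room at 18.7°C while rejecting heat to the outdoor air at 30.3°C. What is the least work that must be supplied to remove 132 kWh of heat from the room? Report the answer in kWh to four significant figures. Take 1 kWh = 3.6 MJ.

In absolute terms T_C = 291.85 K and T_H = 303.45 K, so ΔT = 11.60 K.
The reversible limit is COP_R = T_C/ΔT = 25.16, so W_min = Q_C/COP = Q_C·ΔT/T_C.
W_min = 132.0 × 11.60/291.85 = 5.247 kWh.

5.247 kWh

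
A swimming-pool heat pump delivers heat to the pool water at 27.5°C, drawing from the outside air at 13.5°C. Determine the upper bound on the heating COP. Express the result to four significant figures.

21.48

In absolute terms T_C = 286.65 K and T_H = 300.65 K, so ΔT = 14.00 K.
For a reversible cycle, COP_Carnot = T_H/ΔT = 300.65/14.00 = 21.48.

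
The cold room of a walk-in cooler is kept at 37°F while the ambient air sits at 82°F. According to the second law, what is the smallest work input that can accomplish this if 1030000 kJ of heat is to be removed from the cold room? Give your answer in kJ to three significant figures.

93300 kJ

In absolute terms T_C = 275.93 K and T_H = 300.93 K, so ΔT = 25.00 K.
The reversible limit is COP_R = T_C/ΔT = 11.04, so W_min = Q_C/COP = Q_C·ΔT/T_C.
W_min = 1030000 × 25.00/275.93 = 93320 kJ.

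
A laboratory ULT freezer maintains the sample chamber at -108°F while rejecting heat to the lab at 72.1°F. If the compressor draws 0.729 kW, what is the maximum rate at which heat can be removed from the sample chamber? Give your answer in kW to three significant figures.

1.42 kW

In absolute terms T_C = 195.37 K and T_H = 295.43 K, so ΔT = 100.1 K.
COP_Carnot = T_C/ΔT = 195.37/100.1 = 1.953.
Q̇_max = COP_Carnot × Ẇ = 1.953 × 0.7290 kW = 1.423 kW.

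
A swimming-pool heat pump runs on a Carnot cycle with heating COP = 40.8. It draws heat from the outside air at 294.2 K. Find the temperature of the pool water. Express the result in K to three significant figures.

302 K

COP_HP = T_H/(T_H − T_C) rearranges to T_H = COP·T_C/(COP − 1).
With T_C = 294.20 K, T_H = 40.8 × 294.20/39.80 = 301.59 K.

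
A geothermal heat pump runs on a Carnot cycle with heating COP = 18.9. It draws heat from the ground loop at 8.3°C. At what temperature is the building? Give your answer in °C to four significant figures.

24.02 °C

COP_HP = T_H/(T_H − T_C) rearranges to T_H = COP·T_C/(COP − 1).
With T_C = 281.45 K, T_H = 18.9 × 281.45/17.90 = 297.17 K.
Converting, 297.17 K = 24.02°C.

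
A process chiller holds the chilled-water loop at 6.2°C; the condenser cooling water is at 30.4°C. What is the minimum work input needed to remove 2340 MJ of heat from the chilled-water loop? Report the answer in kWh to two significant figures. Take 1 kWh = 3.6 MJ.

56 kWh

In absolute terms T_C = 279.35 K and T_H = 303.55 K, so ΔT = 24.20 K.
The reversible limit is COP_R = T_C/ΔT = 11.54, so W_min = Q_C/COP = Q_C·ΔT/T_C.
W_min = 2340 × 24.20/279.35 = 202.7 MJ = 56.31 kWh.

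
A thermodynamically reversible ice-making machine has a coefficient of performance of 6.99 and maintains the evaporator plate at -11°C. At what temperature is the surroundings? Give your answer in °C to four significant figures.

26.50 °C

COP_R = T_C/(T_H − T_C) gives T_H − T_C = T_C/COP.
With T_C = 262.15 K, T_H = 262.15 × (1 + 1/6.99) = 299.65 K.
Converting, 299.65 K = 26.50°C.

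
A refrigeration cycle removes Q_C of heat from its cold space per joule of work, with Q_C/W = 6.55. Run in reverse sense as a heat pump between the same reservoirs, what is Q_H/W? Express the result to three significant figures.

The first law on one cycle gives Q_H = Q_C + W, so Q_H/W = Q_C/W + 1.
COP_HP = COP_R + 1 = 6.55 + 1 = 7.55.

7.55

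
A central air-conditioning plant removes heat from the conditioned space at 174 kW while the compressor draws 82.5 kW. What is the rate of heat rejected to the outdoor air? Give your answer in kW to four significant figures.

256.5 kW

For a cyclic device the first law requires Q̇_H = Q̇_C + Ẇ.
Q̇_H = Q̇_C + Ẇ = 256.5 kW.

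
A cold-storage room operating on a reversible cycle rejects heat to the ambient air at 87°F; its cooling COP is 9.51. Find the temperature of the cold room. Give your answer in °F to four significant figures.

34.99 °F

For a Carnot refrigerator COP_R = T_C/(T_H − T_C), so T_C = COP·T_H/(1 + COP).
With T_H = 303.71 K, T_C = 9.51 × 303.71/10.51 = 274.81 K.
Converting, 274.81 K = 34.99°F.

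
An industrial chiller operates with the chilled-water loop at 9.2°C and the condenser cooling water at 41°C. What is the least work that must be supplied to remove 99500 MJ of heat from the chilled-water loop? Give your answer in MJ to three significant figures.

In absolute terms T_C = 282.35 K and T_H = 314.15 K, so ΔT = 31.80 K.
The reversible limit is COP_R = T_C/ΔT = 8.879, so W_min = Q_C/COP = Q_C·ΔT/T_C.
W_min = 99500 × 31.80/282.35 = 11210 MJ.

11200 MJ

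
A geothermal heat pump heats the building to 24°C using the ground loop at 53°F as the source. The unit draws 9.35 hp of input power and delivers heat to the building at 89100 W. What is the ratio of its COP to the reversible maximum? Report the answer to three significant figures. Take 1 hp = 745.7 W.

0.530

Converting, Q̇_H = 89100 W = 119.5 hp, so COP_actual = Q̇_H/Ẇ = 119.5/9.350 = 12.78.
In absolute terms T_C = 284.82 K and T_H = 297.15 K, so ΔT = 12.33 K.
COP_Carnot = T_H/ΔT = 297.15/12.33 = 24.09.
η_II = COP_actual/COP_Carnot = 12.78/24.09 = 0.5304.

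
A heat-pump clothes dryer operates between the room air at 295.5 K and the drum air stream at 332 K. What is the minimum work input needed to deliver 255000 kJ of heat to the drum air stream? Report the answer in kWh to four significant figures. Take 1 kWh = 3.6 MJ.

The reservoir spacing is ΔT = 332 − 295.5 = 36.50 K.
The reversible limit is COP_HP = T_H/ΔT = 9.096, so W_min = Q_H/COP = Q_H·ΔT/T_H.
W_min = 255000 × 36.50/332.00 = 28030 kJ = 7.787 kWh.

7.787 kWh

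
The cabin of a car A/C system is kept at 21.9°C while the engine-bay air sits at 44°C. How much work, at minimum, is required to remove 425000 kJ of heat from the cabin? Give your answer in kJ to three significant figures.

In absolute terms T_C = 295.05 K and T_H = 317.15 K, so ΔT = 22.10 K.
The reversible limit is COP_R = T_C/ΔT = 13.35, so W_min = Q_C/COP = Q_C·ΔT/T_C.
W_min = 425000 × 22.10/295.05 = 31830 kJ.

31800 kJ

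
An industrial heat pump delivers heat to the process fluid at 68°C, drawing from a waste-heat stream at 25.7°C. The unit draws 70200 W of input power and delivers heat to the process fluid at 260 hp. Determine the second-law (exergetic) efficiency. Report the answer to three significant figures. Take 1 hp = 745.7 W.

Converting, Q̇_H = 260.0 hp = 193900 W, so COP_actual = Q̇_H/Ẇ = 193900/70200 = 2.762.
In absolute terms T_C = 298.85 K and T_H = 341.15 K, so ΔT = 42.30 K.
COP_Carnot = T_H/ΔT = 341.15/42.30 = 8.065.
η_II = COP_actual/COP_Carnot = 2.762/8.065 = 0.3424.

0.342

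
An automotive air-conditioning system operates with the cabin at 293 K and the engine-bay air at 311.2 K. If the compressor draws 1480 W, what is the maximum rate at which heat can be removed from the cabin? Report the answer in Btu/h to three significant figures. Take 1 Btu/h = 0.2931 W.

The reservoir spacing is ΔT = 311.2 − 293 = 18.20 K.
COP_Carnot = T_C/ΔT = 293.00/18.20 = 16.10.
Q̇_max = COP_Carnot × Ẇ = 16.10 × 1480 W = 23830 W = 81290 Btu/h.

81300 Btu/h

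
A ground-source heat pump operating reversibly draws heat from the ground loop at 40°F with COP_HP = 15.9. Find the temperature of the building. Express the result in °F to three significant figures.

COP_HP = T_H/(T_H − T_C) rearranges to T_H = COP·T_C/(COP − 1).
With T_C = 277.59 K, T_H = 15.9 × 277.59/14.90 = 296.22 K.
Converting, 296.22 K = 73.53°F.

73.5 °F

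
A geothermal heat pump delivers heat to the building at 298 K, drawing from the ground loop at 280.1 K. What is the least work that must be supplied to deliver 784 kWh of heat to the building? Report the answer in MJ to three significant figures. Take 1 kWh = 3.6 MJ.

The reservoir spacing is ΔT = 298 − 280.1 = 17.90 K.
The reversible limit is COP_HP = T_H/ΔT = 16.65, so W_min = Q_H/COP = Q_H·ΔT/T_H.
W_min = 784.0 × 17.90/298.00 = 47.09 kWh = 169.5 MJ.

170 MJ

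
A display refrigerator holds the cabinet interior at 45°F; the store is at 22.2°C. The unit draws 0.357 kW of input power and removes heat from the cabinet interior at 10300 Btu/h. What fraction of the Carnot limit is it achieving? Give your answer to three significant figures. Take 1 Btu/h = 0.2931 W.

0.452

Converting, Q̇_C = 10300 Btu/h = 3.019 kW, so COP_actual = Q̇_C/Ẇ = 3.019/0.3570 = 8.456.
In absolute terms T_C = 280.37 K and T_H = 295.35 K, so ΔT = 14.98 K.
COP_Carnot = T_C/ΔT = 280.37/14.98 = 18.72.
η_II = COP_actual/COP_Carnot = 8.456/18.72 = 0.4517.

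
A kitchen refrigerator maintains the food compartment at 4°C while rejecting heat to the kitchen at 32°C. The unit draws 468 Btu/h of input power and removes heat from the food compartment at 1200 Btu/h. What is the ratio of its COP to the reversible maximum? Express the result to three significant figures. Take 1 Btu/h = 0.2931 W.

COP_actual = Q̇_C/Ẇ = 1200/468.0 = 2.564.
In absolute terms T_C = 277.15 K and T_H = 305.15 K, so ΔT = 28.00 K.
COP_Carnot = T_C/ΔT = 277.15/28.00 = 9.898.
η_II = COP_actual/COP_Carnot = 2.564/9.898 = 0.2590.

0.259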